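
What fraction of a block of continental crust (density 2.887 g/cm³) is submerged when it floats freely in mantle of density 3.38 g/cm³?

Submerged fraction = ρ_obj/ρ_fluid = 2.887/3.38 = 0.854.

0.854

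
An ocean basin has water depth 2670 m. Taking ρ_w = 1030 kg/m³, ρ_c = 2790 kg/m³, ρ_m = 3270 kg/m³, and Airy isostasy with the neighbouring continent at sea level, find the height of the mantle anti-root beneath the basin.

Equating mass per unit area of the two columns: replacing crust with seawater at the top is compensated by replacing crust with mantle at the base: d (ρ_c − ρ_w) = a (ρ_m − ρ_c).
a = d (ρ_c − ρ_w)/(ρ_m − ρ_c) = 2670 m × 1760/480 = 9790 m.

9790 m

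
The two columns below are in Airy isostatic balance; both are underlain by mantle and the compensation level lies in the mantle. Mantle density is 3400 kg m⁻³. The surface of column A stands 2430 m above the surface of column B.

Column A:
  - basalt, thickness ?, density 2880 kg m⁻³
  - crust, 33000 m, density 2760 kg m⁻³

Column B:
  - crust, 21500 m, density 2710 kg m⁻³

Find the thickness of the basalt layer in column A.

Take the compensation level at the base of the deeper column (depth z_c below the surface of column A) and equate Σ ρ_i t_i down to z_c; mantle fills any gap and the z_c terms cancel.
Column A: x×2880 + 33000×2760 + (z_c − 33000 − x)×3400
Column B: 2430×0 + 21500×2710 + (z_c − 2430 − 21500)×3400
The z_c×3400 term appears on both sides and cancels. Collect the known terms of each column as K = Σ(ρt)_known − 3400 × (depth of known layers): K_A = 91080000 − 3400×33000 = −21120000; K_B = 58265000 − 3400×(2430 + 21500) = −23097000.
Balance: K_A − x×(3400 − 2880) = K_B, so x = (K_A − K_B)/(3400 − 2880) = 1977000/520 = 3800 m.

3800 m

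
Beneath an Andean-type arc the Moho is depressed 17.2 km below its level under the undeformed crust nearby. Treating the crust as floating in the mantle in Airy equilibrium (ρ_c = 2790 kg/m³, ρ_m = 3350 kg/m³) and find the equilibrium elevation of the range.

3.45 km

Balancing pressure at the compensation depth: ρ_c h = (ρ_m − ρ_c) r.
h = r (ρ_m − ρ_c) / ρ_c = 17.2 km × (3350 − 2790) / 2790 = 3.45 km.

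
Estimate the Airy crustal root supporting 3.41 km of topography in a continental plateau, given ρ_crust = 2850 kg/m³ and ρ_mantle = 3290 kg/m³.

In Airy isostatic equilibrium: the weight of the topography is balanced by the buoyancy of the root, ρ_c h = (ρ_m − ρ_c) r.
r = h · ρ_c / (ρ_m − ρ_c) = 3.41 km × 2850 / (3290 − 2850) = 22.1 km.

22.1 km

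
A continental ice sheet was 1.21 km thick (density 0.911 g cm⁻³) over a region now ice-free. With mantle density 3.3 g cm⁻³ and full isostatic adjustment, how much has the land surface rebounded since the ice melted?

0.334 km

Removing the load lets mantle flow back in; uplift u satisfies ρ_ice t = ρ_m u.
u = t ρ_ice/ρ_m = 1.21 km × 0.911/3.3 = 0.334 km.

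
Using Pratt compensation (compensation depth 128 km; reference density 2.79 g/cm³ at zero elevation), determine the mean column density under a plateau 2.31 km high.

Pratt balance: ρ_ref D = ρ (D + h).
ρ = ρ_ref D/(D + h) = 2.79 × 128 km/(128 km + 2.31 km) = 2.74 g/cm³.

2.74 g/cm³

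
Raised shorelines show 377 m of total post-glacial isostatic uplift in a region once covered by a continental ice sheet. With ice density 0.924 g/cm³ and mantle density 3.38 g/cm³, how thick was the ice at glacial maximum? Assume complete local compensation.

1380 m

u = t ρ_ice/ρ_m → t = u ρ_m/ρ_ice = 377 m × 3.38/0.924 = 1380 m.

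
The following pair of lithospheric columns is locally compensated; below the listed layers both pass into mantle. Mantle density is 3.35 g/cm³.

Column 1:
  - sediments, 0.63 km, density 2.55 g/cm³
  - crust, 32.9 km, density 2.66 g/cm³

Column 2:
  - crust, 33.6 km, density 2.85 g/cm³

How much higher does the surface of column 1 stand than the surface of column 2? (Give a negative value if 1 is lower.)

1.91 km

For any compensation level in the mantle, the mantle terms cancel and isostasy reduces to e = (Σt_1 − Σt_2) − (Σ(ρt)_1 − Σ(ρt)_2) / ρ_m.
Σt_1 = 33.53 km; Σt_2 = 33.6 km; Σ(ρt)_1 = 89.1205; Σ(ρt)_2 = 95.76 (in km·g/cm³).
e = (33.53 − 33.6) − (89.1205 − 95.76) / 3.35 = 1.91 km.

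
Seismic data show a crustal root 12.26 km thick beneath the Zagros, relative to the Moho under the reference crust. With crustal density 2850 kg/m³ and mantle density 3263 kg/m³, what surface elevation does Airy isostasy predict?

1.78 km

Isostatic balance requires: ρ_c h = (ρ_m − ρ_c) r.
h = r (ρ_m − ρ_c) / ρ_c = 12.26 km × (3263 − 2850) / 2850 = 1.78 km.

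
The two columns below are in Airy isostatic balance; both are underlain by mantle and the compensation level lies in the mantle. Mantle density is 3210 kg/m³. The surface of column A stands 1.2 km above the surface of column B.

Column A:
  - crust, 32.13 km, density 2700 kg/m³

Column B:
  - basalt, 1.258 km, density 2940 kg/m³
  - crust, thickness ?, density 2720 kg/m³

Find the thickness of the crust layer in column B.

Take the compensation level at the base of the deeper column (depth z_c below the surface of column A) and equate Σ ρ_i t_i down to z_c; mantle fills any gap and the z_c terms cancel.
Column A: 32.13×2700 + (z_c − 32.13)×3210
Column B: 1.2×0 + 1.258×2940 + x×2720 + (z_c − 1.2 − 1.258 − x)×3210
The z_c×3210 term appears on both sides and cancels. Collect the known terms of each column as K = Σ(ρt)_known − 3210 × (depth of known layers): K_A = 86751 − 3210×32.13 = −16386.3; K_B = 3698.52 − 3210×(1.2 + 1.258) = −4191.66.
Balance: K_A = K_B − x×(3210 − 2720), so x = (K_B − K_A)/(3210 − 2720) = 12194.6/490 = 24.9 km.

24.9 km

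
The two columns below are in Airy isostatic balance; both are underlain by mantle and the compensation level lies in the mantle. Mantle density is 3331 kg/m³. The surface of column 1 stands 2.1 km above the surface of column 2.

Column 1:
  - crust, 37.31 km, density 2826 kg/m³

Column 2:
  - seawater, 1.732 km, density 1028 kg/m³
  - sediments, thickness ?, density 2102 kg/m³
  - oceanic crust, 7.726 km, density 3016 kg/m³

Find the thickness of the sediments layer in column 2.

Take the compensation level at the base of the deeper column (depth z_c below the surface of column 1) and equate Σ ρ_i t_i down to z_c; mantle fills any gap and the z_c terms cancel.
Column 1: 37.31×2826 + (z_c − 37.31)×3331
Column 2: 2.1×0 + 1.732×1028 + x×2102 + 7.726×3016 + (z_c − 2.1 − 9.458 − x)×3331
The z_c×3331 term appears on both sides and cancels. Collect the known terms of each column as K = Σ(ρt)_known − 3331 × (depth of known layers): K_1 = 105438.06 − 3331×37.31 = −18841.55; K_2 = 25082.112 − 3331×(2.1 + 9.458) = −13417.586.
Balance: K_1 = K_2 − x×(3331 − 2102), so x = (K_2 − K_1)/(3331 − 2102) = 5423.96/1229 = 4.41 km.

4.41 km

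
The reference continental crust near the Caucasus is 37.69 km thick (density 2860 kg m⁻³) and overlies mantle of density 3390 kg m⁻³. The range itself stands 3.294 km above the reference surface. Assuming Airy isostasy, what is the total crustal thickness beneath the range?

58.8 km

Root depth r = h ρ_c / (ρ_m − ρ_c) = 3.294 km × 2860 / 530 = 17.78 km.
Total thickness = T + h + r = 37.69 km + 3.294 km + 17.78 km = 58.8 km.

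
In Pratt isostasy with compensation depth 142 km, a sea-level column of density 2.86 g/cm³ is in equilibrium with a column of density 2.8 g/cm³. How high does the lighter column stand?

3.04 km

ρ_ref D = ρ (D + h) → h = D (ρ_ref − ρ)/ρ.
h = 142 km × (2.86 − 2.8)/2.8 = 3.04 km.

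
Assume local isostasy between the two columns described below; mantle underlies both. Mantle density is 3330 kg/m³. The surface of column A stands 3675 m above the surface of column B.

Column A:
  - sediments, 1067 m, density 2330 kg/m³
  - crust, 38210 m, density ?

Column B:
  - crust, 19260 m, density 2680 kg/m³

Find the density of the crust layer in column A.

2710 kg/m³

Take the compensation level at the base of the deeper column (depth z_c below the surface of column A) and equate Σ ρ_i t_i down to z_c; mantle fills any gap and the z_c terms cancel.
Column A: 1067×2330 + 38210×ρ + (z_c − 39277)×3330
Column B: 3675×0 + 19260×2680 + (z_c − 3675 − 19260)×3330
The z_c×3330 term appears on both sides and cancels. Collect the known terms of each column as K = Σ(ρt)_known − 3330 × (depth of known layers): K_A = 2486110 − 3330×39277 = −128306300; K_B = 51616800 − 3330×(3675 + 19260) = −24756750.
Balance: K_A + 38210×ρ = K_B, so ρ = (K_B − K_A)/38210 = 103550000/38210 = 2710 kg/m³.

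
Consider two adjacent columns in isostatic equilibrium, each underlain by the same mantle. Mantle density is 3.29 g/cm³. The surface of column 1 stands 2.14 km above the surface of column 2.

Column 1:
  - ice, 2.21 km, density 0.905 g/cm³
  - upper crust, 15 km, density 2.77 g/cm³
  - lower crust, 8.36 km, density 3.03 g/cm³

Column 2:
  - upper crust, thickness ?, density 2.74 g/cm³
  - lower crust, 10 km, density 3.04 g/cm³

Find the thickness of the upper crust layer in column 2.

10.4 km

Take the compensation level at the base of the deeper column (depth z_c below the surface of column 1) and equate Σ ρ_i t_i down to z_c; mantle fills any gap and the z_c terms cancel.
Column 1: 2.21×0.905 + 15×2.77 + 8.36×3.03 + (z_c − 25.57)×3.29
Column 2: 2.14×0 + x×2.74 + 10×3.04 + (z_c − 2.14 − 10 − x)×3.29
The z_c×3.29 term appears on both sides and cancels. Collect the known terms of each column as K = Σ(ρt)_known − 3.29 × (depth of known layers): K_1 = 68.88085 − 3.29×25.57 = −15.24445; K_2 = 30.4 − 3.29×(2.14 + 10) = −9.5406.
Balance: K_1 = K_2 − x×(3.29 − 2.74), so x = (K_2 − K_1)/(3.29 − 2.74) = 5.70385/0.55 = 10.4 km.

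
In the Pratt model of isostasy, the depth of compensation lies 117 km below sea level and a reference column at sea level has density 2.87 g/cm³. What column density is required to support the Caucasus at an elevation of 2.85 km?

Pratt balance: ρ_ref D = ρ (D + h).
ρ = ρ_ref D/(D + h) = 2.87 × 117 km/(117 km + 2.85 km) = 2.8 g/cm³.

2.8 g/cm³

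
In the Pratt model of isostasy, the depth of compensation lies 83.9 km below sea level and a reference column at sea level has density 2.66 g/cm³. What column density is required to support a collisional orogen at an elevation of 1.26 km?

Pratt balance: ρ_ref D = ρ (D + h).
ρ = ρ_ref D/(D + h) = 2.66 × 83.9 km/(83.9 km + 1.26 km) = 2.62 g/cm³.

2.62 g/cm³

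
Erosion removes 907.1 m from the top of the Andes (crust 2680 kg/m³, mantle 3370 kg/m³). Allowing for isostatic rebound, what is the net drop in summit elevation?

186 m

Rebound u = e ρ_c/ρ_m = 907.1 m × 2680/3370 = 721.4 m.
Net surface drop = e − u = 907.1 m − 721.4 m = e (ρ_m − ρ_c)/ρ_m = 186 m.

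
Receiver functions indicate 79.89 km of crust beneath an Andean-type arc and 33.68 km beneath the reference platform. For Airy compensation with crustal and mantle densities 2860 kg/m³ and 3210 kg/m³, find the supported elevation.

5.04 km

Excess crust Δ = 79.89 km − 33.68 km = 46.21 km, split between elevation h and root r with h + r = Δ.
Airy balance ρ_c h = (ρ_m − ρ_c) r gives r = h ρ_c/(ρ_m − ρ_c), so h (1 + ρ_c/(ρ_m − ρ_c)) = Δ, i.e. h = Δ (ρ_m − ρ_c)/ρ_m.
h = 46.21 km × 350/3210 = 5.04 km.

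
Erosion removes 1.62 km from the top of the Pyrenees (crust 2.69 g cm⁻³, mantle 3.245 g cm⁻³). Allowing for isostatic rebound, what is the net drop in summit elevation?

0.277 km

Rebound u = e ρ_c/ρ_m = 1.62 km × 2.69/3.245 = 1.343 km.
Net surface drop = e − u = 1.62 km − 1.343 km = e (ρ_m − ρ_c)/ρ_m = 0.277 km.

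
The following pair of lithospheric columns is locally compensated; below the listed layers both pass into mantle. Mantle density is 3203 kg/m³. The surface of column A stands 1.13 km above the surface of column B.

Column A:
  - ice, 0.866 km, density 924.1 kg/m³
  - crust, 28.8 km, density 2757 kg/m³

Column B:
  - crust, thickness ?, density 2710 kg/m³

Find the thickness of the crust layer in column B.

22.7 km

Take the compensation level at the base of the deeper column (depth z_c below the surface of column A) and equate Σ ρ_i t_i down to z_c; mantle fills any gap and the z_c terms cancel.
Column A: 0.866×924.1 + 28.8×2757 + (z_c − 29.666)×3203
Column B: 1.13×0 + x×2710 + (z_c − 1.13 − 0 − x)×3203
The z_c×3203 term appears on both sides and cancels. Collect the known terms of each column as K = Σ(ρt)_known − 3203 × (depth of known layers): K_A = 80201.8706 − 3203×29.666 = −14818.3274; K_B = 0 − 3203×(1.13 + 0) = −3619.39.
Balance: K_A = K_B − x×(3203 − 2710), so x = (K_B − K_A)/(3203 − 2710) = 11198.9/493 = 22.7 km.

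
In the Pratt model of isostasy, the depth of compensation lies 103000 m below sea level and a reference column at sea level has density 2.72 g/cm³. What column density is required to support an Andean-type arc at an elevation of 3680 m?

Pratt balance: ρ_ref D = ρ (D + h).
ρ = ρ_ref D/(D + h) = 2.72 × 103000 m/(103000 m + 3680 m) = 2.63 g/cm³.

2.63 g/cm³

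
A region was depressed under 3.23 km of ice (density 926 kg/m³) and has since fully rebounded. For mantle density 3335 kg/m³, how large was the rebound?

0.897 km

Removing the load lets mantle flow back in; uplift u satisfies ρ_ice t = ρ_m u.
u = t ρ_ice/ρ_m = 3.23 km × 926/3335 = 0.897 km.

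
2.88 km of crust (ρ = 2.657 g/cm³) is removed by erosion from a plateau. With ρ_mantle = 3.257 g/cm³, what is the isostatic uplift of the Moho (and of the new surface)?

Unloading: uplift u = e ρ_c/ρ_m = 2.88 km × 2.657/3.257 = 2.35 km.

2.35 km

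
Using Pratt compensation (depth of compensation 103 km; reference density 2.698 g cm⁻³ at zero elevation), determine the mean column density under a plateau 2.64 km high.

2.63 g cm⁻³

Pratt balance: ρ_ref D = ρ (D + h).
ρ = ρ_ref D/(D + h) = 2.698 × 103 km/(103 km + 2.64 km) = 2.63 g cm⁻³.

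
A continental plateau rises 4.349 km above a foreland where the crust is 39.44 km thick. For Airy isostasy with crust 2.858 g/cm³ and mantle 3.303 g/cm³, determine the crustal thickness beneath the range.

71.7 km

Root depth r = h ρ_c / (ρ_m − ρ_c) = 4.349 km × 2.858 / 0.445 = 27.93 km.
Total thickness = T + h + r = 39.44 km + 4.349 km + 27.93 km = 71.7 km.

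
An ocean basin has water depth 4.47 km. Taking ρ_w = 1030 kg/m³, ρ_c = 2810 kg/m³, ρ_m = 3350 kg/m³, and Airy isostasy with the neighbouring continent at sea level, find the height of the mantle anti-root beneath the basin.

For local isostatic compensation: replacing crust with seawater at the top is compensated by replacing crust with mantle at the base: d (ρ_c − ρ_w) = a (ρ_m − ρ_c).
a = d (ρ_c − ρ_w)/(ρ_m − ρ_c) = 4.47 km × 1780/540 = 14.7 km.

14.7 km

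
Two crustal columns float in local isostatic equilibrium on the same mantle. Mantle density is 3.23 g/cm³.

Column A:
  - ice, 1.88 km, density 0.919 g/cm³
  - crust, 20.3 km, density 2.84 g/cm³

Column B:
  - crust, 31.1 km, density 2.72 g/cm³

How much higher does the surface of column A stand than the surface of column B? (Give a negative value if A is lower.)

For any compensation level in the mantle, the mantle terms cancel and isostasy reduces to e = (Σt_A − Σt_B) − (Σ(ρt)_A − Σ(ρt)_B) / ρ_m.
Σt_A = 22.18 km; Σt_B = 31.1 km; Σ(ρt)_A = 59.37972; Σ(ρt)_B = 84.592 (in km·g/cm³).
e = (22.18 − 31.1) − (59.37972 − 84.592) / 3.23 = −1.11 km.

−1.11 km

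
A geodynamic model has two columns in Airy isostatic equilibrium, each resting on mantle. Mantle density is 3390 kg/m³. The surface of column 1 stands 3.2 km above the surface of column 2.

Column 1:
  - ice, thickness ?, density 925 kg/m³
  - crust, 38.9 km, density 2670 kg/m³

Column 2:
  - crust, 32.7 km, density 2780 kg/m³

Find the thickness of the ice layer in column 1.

Take the compensation level at the base of the deeper column (depth z_c below the surface of column 1) and equate Σ ρ_i t_i down to z_c; mantle fills any gap and the z_c terms cancel.
Column 1: x×925 + 38.9×2670 + (z_c − 38.9 − x)×3390
Column 2: 3.2×0 + 32.7×2780 + (z_c − 3.2 − 32.7)×3390
The z_c×3390 term appears on both sides and cancels. Collect the known terms of each column as K = Σ(ρt)_known − 3390 × (depth of known layers): K_1 = 103863 − 3390×38.9 = −28008; K_2 = 90906 − 3390×(3.2 + 32.7) = −30795.
Balance: K_1 − x×(3390 − 925) = K_2, so x = (K_1 − K_2)/(3390 − 925) = 2787/2465 = 1.13 km.

1.13 km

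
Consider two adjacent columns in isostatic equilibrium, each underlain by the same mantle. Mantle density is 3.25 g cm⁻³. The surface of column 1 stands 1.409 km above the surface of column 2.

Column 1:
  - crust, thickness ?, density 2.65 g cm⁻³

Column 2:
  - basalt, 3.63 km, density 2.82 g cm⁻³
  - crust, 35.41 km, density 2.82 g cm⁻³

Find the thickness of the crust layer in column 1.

Take the compensation level at the base of the deeper column (depth z_c below the surface of column 1) and equate Σ ρ_i t_i down to z_c; mantle fills any gap and the z_c terms cancel.
Column 1: x×2.65 + (z_c − 0 − x)×3.25
Column 2: 1.409×0 + 3.63×2.82 + 35.41×2.82 + (z_c − 1.409 − 39.04)×3.25
The z_c×3.25 term appears on both sides and cancels. Collect the known terms of each column as K = Σ(ρt)_known − 3.25 × (depth of known layers): K_1 = 0 − 3.25×0 = 0; K_2 = 110.0928 − 3.25×(1.409 + 39.04) = −21.36645.
Balance: K_1 − x×(3.25 − 2.65) = K_2, so x = (K_1 − K_2)/(3.25 − 2.65) = 21.3665/0.6 = 35.6 km.

35.6 km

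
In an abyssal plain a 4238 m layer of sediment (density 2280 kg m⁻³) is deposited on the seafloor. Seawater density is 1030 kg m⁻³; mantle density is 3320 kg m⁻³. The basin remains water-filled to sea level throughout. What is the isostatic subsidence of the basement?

2310 m

Submarine loading: the sediment displaces seawater, and the subsidence is in turn flooded, so s (ρ_m − ρ_w) = t (ρ_sed − ρ_w).
s = 4238 m × (2280 − 1030) / (3320 − 1030) = 2310 m.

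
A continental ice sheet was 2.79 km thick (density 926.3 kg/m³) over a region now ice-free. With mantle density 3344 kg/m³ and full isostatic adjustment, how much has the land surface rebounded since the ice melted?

0.773 km

Removing the load lets mantle flow back in; uplift u satisfies ρ_ice t = ρ_m u.
u = t ρ_ice/ρ_m = 2.79 km × 926.3/3344 = 0.773 km.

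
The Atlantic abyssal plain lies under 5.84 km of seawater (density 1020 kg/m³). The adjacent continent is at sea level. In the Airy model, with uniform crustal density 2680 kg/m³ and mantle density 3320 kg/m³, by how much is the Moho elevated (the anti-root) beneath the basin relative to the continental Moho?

For local isostatic compensation: replacing crust with seawater at the top is compensated by replacing crust with mantle at the base: d (ρ_c − ρ_w) = a (ρ_m − ρ_c).
a = d (ρ_c − ρ_w)/(ρ_m − ρ_c) = 5.84 km × 1660/640 = 15.1 km.

15.1 km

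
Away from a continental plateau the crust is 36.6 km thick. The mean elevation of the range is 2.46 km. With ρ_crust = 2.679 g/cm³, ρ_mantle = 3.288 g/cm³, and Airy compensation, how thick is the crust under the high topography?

49.9 km

Root depth r = h ρ_c / (ρ_m − ρ_c) = 2.46 km × 2.679 / 0.609 = 10.82 km.
Total thickness = T + h + r = 36.6 km + 2.46 km + 10.82 km = 49.9 km.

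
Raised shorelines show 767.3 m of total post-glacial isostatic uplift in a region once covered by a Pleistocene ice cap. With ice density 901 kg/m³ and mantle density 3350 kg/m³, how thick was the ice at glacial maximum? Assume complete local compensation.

2850 m

u = t ρ_ice/ρ_m → t = u ρ_m/ρ_ice = 767.3 m × 3350/901 = 2850 m.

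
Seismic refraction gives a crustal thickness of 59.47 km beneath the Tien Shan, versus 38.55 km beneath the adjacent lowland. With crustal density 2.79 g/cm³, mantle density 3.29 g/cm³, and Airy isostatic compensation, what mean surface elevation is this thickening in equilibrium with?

Excess crust Δ = 59.47 km − 38.55 km = 20.92 km, split between elevation h and root r with h + r = Δ.
Airy balance ρ_c h = (ρ_m − ρ_c) r gives r = h ρ_c/(ρ_m − ρ_c), so h (1 + ρ_c/(ρ_m − ρ_c)) = Δ, i.e. h = Δ (ρ_m − ρ_c)/ρ_m.
h = 20.92 km × 0.5/3.29 = 3.18 km.

3.18 km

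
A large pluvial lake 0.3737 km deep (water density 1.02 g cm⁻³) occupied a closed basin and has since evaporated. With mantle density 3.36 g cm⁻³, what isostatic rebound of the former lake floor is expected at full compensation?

u = d ρ_w/ρ_m = 0.3737 km × 1.02/3.36 = 0.113 km.

0.113 km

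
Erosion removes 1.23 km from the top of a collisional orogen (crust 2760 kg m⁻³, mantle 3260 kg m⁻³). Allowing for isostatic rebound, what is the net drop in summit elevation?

Rebound u = e ρ_c/ρ_m = 1.23 km × 2760/3260 = 1.041 km.
Net surface drop = e − u = 1.23 km − 1.041 km = e (ρ_m − ρ_c)/ρ_m = 0.189 km.

0.189 km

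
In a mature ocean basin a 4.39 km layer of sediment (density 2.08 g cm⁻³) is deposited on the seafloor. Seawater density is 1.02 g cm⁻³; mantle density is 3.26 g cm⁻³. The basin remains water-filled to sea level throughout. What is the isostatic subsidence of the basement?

2.08 km

Submarine loading: the sediment displaces seawater, and the subsidence is in turn flooded, so s (ρ_m − ρ_w) = t (ρ_sed − ρ_w).
s = 4.39 km × (2.08 − 1.02) / (3.26 − 1.02) = 2.08 km.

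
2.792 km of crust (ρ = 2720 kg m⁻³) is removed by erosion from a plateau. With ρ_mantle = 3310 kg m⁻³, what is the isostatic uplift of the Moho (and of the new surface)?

Unloading: uplift u = e ρ_c/ρ_m = 2.792 km × 2720/3310 = 2.29 km.

2.29 km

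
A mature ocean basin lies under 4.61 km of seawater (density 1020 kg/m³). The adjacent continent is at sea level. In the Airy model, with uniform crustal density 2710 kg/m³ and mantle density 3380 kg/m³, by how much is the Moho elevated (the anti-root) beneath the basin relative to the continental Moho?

11.6 km

For local isostatic compensation: replacing crust with seawater at the top is compensated by replacing crust with mantle at the base: d (ρ_c − ρ_w) = a (ρ_m − ρ_c).
a = d (ρ_c − ρ_w)/(ρ_m − ρ_c) = 4.61 km × 1690/670 = 11.6 km.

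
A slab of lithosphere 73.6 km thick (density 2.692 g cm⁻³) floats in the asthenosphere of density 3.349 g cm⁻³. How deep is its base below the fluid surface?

59.2 km

Draft d = t ρ_obj/ρ_fluid = 73.6 km × 2.692/3.349 = 59.2 km.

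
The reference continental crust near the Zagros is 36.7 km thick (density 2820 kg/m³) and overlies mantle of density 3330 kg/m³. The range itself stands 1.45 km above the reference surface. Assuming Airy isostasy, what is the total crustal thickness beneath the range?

46.2 km

Root depth r = h ρ_c / (ρ_m − ρ_c) = 1.45 km × 2820 / 510 = 8.018 km.
Total thickness = T + h + r = 36.7 km + 1.45 km + 8.018 km = 46.2 km.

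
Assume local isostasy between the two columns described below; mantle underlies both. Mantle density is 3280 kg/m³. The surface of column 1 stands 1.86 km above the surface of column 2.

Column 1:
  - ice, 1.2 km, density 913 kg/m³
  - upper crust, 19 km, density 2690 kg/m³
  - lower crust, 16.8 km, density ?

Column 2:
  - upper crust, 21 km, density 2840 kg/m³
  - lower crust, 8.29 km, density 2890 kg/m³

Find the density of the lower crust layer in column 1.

3010 kg/m³

Take the compensation level at the base of the deeper column (depth z_c below the surface of column 1) and equate Σ ρ_i t_i down to z_c; mantle fills any gap and the z_c terms cancel.
Column 1: 1.2×913 + 19×2690 + 16.8×ρ + (z_c − 37)×3280
Column 2: 1.86×0 + 21×2840 + 8.29×2890 + (z_c − 1.86 − 29.29)×3280
The z_c×3280 term appears on both sides and cancels. Collect the known terms of each column as K = Σ(ρt)_known − 3280 × (depth of known layers): K_1 = 52205.6 − 3280×37 = −69154.4; K_2 = 83598.1 − 3280×(1.86 + 29.29) = −18573.9.
Balance: K_1 + 16.8×ρ = K_2, so ρ = (K_2 − K_1)/16.8 = 50580.5/16.8 = 3010 kg/m³.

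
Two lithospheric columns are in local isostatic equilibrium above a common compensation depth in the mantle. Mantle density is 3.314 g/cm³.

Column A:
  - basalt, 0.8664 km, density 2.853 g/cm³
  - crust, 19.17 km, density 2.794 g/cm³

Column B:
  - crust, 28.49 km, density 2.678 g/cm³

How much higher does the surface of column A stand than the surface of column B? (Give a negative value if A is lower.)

For any compensation level in the mantle, the mantle terms cancel and isostasy reduces to e = (Σt_A − Σt_B) − (Σ(ρt)_A − Σ(ρt)_B) / ρ_m.
Σt_A = 20.0364 km; Σt_B = 28.49 km; Σ(ρt)_A = 56.0328192; Σ(ρt)_B = 76.29622 (in km·g/cm³).
e = (20.0364 − 28.49) − (56.0328192 − 76.29622) / 3.314 = −2.34 km.

−2.34 km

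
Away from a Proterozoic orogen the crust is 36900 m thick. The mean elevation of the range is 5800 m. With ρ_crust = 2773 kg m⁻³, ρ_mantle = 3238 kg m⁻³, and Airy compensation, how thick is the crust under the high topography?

Root depth r = h ρ_c / (ρ_m − ρ_c) = 5800 m × 2773 / 465 = 34590 m.
Total thickness = T + h + r = 36900 m + 5800 m + 34590 m = 77300 m.

77300 m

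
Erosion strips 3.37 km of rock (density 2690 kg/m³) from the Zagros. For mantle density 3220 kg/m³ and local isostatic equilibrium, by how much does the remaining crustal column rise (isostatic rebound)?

Unloading: uplift u = e ρ_c/ρ_m = 3.37 km × 2690/3220 = 2.82 km.

2.82 km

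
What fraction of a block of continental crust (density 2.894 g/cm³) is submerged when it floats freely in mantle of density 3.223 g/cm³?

89.8%

Submerged fraction = ρ_obj/ρ_fluid = 2.894/3.223 = 89.8%.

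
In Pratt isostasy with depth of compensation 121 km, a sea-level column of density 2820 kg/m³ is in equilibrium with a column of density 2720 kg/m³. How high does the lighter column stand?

4.45 km

ρ_ref D = ρ (D + h) → h = D (ρ_ref − ρ)/ρ.
h = 121 km × (2820 − 2720)/2720 = 4.45 km.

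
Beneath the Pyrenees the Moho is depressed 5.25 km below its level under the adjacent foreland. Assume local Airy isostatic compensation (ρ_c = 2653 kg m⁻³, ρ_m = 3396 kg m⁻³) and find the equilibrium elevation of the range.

By Archimedes' principle applied to the lithosphere: ρ_c h = (ρ_m − ρ_c) r.
h = r (ρ_m − ρ_c) / ρ_c = 5.25 km × (3396 − 2653) / 2653 = 1.47 km.

1.47 km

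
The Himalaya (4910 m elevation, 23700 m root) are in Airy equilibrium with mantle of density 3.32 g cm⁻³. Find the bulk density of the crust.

ρ_c h = (ρ_m − ρ_c) r → ρ_c (h + r) = ρ_m r → ρ_c = ρ_m r / (h + r).
ρ_c = 3.32 × 23700 m / (4910 m + 23700 m) = 2.75 g cm⁻³.

2.75 g cm⁻³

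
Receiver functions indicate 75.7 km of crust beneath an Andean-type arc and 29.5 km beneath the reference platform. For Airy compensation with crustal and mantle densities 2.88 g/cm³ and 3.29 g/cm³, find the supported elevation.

Excess crust Δ = 75.7 km − 29.5 km = 46.2 km, split between elevation h and root r with h + r = Δ.
Airy balance ρ_c h = (ρ_m − ρ_c) r gives r = h ρ_c/(ρ_m − ρ_c), so h (1 + ρ_c/(ρ_m − ρ_c)) = Δ, i.e. h = Δ (ρ_m − ρ_c)/ρ_m.
h = 46.2 km × 0.41/3.29 = 5.76 km.

5.76 km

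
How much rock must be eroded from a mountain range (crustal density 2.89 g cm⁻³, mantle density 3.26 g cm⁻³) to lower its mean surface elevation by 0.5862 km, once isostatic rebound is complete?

Net drop Δ = e − u = e − e ρ_c/ρ_m = e (ρ_m − ρ_c)/ρ_m.
e = Δ ρ_m/(ρ_m − ρ_c) = 0.5862 km × 3.26/0.37 = 5.16 km.

5.16 km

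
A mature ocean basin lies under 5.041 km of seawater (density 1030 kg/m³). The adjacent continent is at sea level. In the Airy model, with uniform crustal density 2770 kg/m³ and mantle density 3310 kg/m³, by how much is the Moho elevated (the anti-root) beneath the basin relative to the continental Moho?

16.2 km

For local isostatic compensation: replacing crust with seawater at the top is compensated by replacing crust with mantle at the base: d (ρ_c − ρ_w) = a (ρ_m − ρ_c).
a = d (ρ_c − ρ_w)/(ρ_m − ρ_c) = 5.041 km × 1740/540 = 16.2 km.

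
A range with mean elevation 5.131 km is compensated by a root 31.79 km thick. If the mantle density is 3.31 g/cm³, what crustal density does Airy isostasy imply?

2.85 g/cm³

ρ_c h = (ρ_m − ρ_c) r → ρ_c (h + r) = ρ_m r → ρ_c = ρ_m r / (h + r).
ρ_c = 3.31 × 31.79 km / (5.131 km + 31.79 km) = 2.85 g/cm³.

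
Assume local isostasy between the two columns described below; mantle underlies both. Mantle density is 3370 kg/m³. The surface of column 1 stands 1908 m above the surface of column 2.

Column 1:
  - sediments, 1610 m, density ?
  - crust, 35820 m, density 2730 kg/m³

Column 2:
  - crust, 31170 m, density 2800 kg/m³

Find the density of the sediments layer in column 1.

2580 kg/m³

Take the compensation level at the base of the deeper column (depth z_c below the surface of column 1) and equate Σ ρ_i t_i down to z_c; mantle fills any gap and the z_c terms cancel.
Column 1: 1610×ρ + 35820×2730 + (z_c − 37430)×3370
Column 2: 1908×0 + 31170×2800 + (z_c − 1908 − 31170)×3370
The z_c×3370 term appears on both sides and cancels. Collect the known terms of each column as K = Σ(ρt)_known − 3370 × (depth of known layers): K_1 = 97788600 − 3370×37430 = −28350500; K_2 = 87276000 − 3370×(1908 + 31170) = −24196860.
Balance: K_1 + 1610×ρ = K_2, so ρ = (K_2 − K_1)/1610 = 4153640/1610 = 2580 kg/m³.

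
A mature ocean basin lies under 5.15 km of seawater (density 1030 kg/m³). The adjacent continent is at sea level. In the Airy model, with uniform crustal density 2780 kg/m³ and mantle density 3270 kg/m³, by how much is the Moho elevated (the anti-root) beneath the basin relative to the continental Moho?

Isostatic balance requires: replacing crust with seawater at the top is compensated by replacing crust with mantle at the base: d (ρ_c − ρ_w) = a (ρ_m − ρ_c).
a = d (ρ_c − ρ_w)/(ρ_m − ρ_c) = 5.15 km × 1750/490 = 18.4 km.

18.4 km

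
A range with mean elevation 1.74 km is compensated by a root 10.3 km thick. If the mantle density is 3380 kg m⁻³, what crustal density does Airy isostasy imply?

2890 kg m⁻³

ρ_c h = (ρ_m − ρ_c) r → ρ_c (h + r) = ρ_m r → ρ_c = ρ_m r / (h + r).
ρ_c = 3380 × 10.3 km / (1.74 km + 10.3 km) = 2890 kg m⁻³.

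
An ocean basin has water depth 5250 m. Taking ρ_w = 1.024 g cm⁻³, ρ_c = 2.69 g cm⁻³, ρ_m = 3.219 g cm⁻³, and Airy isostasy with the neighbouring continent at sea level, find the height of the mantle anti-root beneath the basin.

16500 m

Equating mass per unit area of the two columns: replacing crust with seawater at the top is compensated by replacing crust with mantle at the base: d (ρ_c − ρ_w) = a (ρ_m − ρ_c).
a = d (ρ_c − ρ_w)/(ρ_m − ρ_c) = 5250 m × 1.666/0.529 = 16500 m.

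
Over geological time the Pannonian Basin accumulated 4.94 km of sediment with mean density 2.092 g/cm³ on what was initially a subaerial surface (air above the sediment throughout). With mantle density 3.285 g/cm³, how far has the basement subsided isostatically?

Subaerial load: s = t ρ_sed / ρ_m = 4.94 km × 2.092/3.285 = 3.15 km.

3.15 km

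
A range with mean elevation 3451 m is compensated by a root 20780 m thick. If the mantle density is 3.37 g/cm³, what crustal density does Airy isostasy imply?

2.89 g/cm³

ρ_c h = (ρ_m − ρ_c) r → ρ_c (h + r) = ρ_m r → ρ_c = ρ_m r / (h + r).
ρ_c = 3.37 × 20780 m / (3451 m + 20780 m) = 2.89 g/cm³.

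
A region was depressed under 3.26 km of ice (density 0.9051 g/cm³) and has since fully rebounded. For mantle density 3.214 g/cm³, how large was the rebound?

0.918 km

Removing the load lets mantle flow back in; uplift u satisfies ρ_ice t = ρ_m u.
u = t ρ_ice/ρ_m = 3.26 km × 0.9051/3.214 = 0.918 km.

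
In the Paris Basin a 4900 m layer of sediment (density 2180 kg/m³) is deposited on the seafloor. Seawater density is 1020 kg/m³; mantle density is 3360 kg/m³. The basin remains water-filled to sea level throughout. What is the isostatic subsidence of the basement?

Submarine loading: the sediment displaces seawater, and the subsidence is in turn flooded, so s (ρ_m − ρ_w) = t (ρ_sed − ρ_w).
s = 4900 m × (2180 − 1020) / (3360 − 1020) = 2430 m.

2430 m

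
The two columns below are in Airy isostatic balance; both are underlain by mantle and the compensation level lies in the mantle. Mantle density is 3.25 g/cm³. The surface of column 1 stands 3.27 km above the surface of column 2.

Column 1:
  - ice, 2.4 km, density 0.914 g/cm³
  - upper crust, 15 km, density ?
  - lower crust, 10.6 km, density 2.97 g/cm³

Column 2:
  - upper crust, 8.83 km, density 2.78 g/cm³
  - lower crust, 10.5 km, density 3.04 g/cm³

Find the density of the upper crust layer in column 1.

Take the compensation level at the base of the deeper column (depth z_c below the surface of column 1) and equate Σ ρ_i t_i down to z_c; mantle fills any gap and the z_c terms cancel.
Column 1: 2.4×0.914 + 15×ρ + 10.6×2.97 + (z_c − 28)×3.25
Column 2: 3.27×0 + 8.83×2.78 + 10.5×3.04 + (z_c − 3.27 − 19.33)×3.25
The z_c×3.25 term appears on both sides and cancels. Collect the known terms of each column as K = Σ(ρt)_known − 3.25 × (depth of known layers): K_1 = 33.6756 − 3.25×28 = −57.3244; K_2 = 56.4674 − 3.25×(3.27 + 19.33) = −16.9826.
Balance: K_1 + 15×ρ = K_2, so ρ = (K_2 − K_1)/15 = 40.3418/15 = 2.69 g/cm³.

2.69 g/cm³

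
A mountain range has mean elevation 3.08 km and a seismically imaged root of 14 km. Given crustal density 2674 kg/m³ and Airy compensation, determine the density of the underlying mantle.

Airy balance: ρ_c h = (ρ_m − ρ_c) r → ρ_m = ρ_c (1 + h/r).
ρ_m = 2674 × (1 + 3.08 km/14 km) = 3260 kg/m³.

3260 kg/m³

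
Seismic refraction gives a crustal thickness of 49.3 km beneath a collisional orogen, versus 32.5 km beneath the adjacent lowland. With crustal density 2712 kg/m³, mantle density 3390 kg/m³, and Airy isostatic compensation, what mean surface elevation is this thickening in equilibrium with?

3.36 km

Excess crust Δ = 49.3 km − 32.5 km = 16.8 km, split between elevation h and root r with h + r = Δ.
Airy balance ρ_c h = (ρ_m − ρ_c) r gives r = h ρ_c/(ρ_m − ρ_c), so h (1 + ρ_c/(ρ_m − ρ_c)) = Δ, i.e. h = Δ (ρ_m − ρ_c)/ρ_m.
h = 16.8 km × 678/3390 = 3.36 km.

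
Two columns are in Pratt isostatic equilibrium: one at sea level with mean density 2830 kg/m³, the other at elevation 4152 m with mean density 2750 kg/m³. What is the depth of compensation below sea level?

143000 m

ρ_ref D = ρ (D + h) → D (ρ_ref − ρ) = ρ h.
D = ρ h/(ρ_ref − ρ) = 2750 × 4152 m/(2830 − 2750) = 143000 m.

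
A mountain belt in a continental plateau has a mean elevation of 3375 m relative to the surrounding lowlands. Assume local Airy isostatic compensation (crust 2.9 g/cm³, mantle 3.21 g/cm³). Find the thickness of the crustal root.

31600 m

Equating mass per unit area of the two columns: the weight of the topography is balanced by the buoyancy of the root, ρ_c h = (ρ_m − ρ_c) r.
r = h · ρ_c / (ρ_m − ρ_c) = 3375 m × 2.9 / (3.21 − 2.9) = 31600 m.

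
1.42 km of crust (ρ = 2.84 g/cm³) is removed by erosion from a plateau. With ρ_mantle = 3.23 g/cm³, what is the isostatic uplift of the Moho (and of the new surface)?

Unloading: uplift u = e ρ_c/ρ_m = 1.42 km × 2.84/3.23 = 1.25 km.

1.25 km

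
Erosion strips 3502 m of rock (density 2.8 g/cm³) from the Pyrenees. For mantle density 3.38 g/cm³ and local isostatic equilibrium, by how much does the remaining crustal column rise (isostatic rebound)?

Unloading: uplift u = e ρ_c/ρ_m = 3502 m × 2.8/3.38 = 2900 m.

2900 m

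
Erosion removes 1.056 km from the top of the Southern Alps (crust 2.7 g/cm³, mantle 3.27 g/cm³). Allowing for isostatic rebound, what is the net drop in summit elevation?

Rebound u = e ρ_c/ρ_m = 1.056 km × 2.7/3.27 = 0.8719 km.
Net surface drop = e − u = 1.056 km − 0.8719 km = e (ρ_m − ρ_c)/ρ_m = 0.184 km.

0.184 km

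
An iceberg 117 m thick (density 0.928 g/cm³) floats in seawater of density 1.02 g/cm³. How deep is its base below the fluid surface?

106 m

Draft d = t ρ_obj/ρ_fluid = 117 m × 0.928/1.02 = 106 m.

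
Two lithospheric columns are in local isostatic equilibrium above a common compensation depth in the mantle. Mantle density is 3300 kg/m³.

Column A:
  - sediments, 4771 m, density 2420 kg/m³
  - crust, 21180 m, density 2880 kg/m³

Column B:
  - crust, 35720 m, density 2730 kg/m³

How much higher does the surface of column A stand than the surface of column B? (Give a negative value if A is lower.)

−2200 m

For any compensation level in the mantle, the mantle terms cancel and isostasy reduces to e = (Σt_A − Σt_B) − (Σ(ρt)_A − Σ(ρt)_B) / ρ_m.
Σt_A = 25951 m; Σt_B = 35720 m; Σ(ρt)_A = 72544220; Σ(ρt)_B = 97515600 (in m·kg/m³).
e = (25951 − 35720) − (72544220 − 97515600) / 3300 = −2200 m.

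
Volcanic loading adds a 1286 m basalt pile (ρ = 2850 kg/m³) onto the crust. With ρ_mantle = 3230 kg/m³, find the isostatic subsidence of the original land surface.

1130 m

Subaerial loading: s = t ρ_load / ρ_m.
s = 1286 m × 2850/3230 = 1130 m.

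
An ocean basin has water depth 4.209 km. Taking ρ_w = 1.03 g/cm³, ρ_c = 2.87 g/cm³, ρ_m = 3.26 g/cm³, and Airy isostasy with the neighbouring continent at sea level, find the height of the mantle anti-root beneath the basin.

19.9 km

For local isostatic compensation: replacing crust with seawater at the top is compensated by replacing crust with mantle at the base: d (ρ_c − ρ_w) = a (ρ_m − ρ_c).
a = d (ρ_c − ρ_w)/(ρ_m − ρ_c) = 4.209 km × 1.84/0.39 = 19.9 km.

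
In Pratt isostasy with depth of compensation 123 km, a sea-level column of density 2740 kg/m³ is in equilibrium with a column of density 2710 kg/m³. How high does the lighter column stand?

1.36 km

ρ_ref D = ρ (D + h) → h = D (ρ_ref − ρ)/ρ.
h = 123 km × (2740 − 2710)/2710 = 1.36 km.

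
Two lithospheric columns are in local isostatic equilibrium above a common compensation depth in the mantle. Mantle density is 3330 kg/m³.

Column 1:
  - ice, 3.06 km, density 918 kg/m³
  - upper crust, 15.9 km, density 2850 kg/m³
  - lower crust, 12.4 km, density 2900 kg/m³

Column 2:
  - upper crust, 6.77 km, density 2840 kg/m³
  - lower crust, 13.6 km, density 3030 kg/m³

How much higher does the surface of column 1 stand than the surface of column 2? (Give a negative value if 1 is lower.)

For any compensation level in the mantle, the mantle terms cancel and isostasy reduces to e = (Σt_1 − Σt_2) − (Σ(ρt)_1 − Σ(ρt)_2) / ρ_m.
Σt_1 = 31.36 km; Σt_2 = 20.37 km; Σ(ρt)_1 = 84084.08; Σ(ρt)_2 = 60434.8 (in km·kg/m³).
e = (31.36 − 20.37) − (84084.08 − 60434.8) / 3330 = 3.89 km.

3.89 km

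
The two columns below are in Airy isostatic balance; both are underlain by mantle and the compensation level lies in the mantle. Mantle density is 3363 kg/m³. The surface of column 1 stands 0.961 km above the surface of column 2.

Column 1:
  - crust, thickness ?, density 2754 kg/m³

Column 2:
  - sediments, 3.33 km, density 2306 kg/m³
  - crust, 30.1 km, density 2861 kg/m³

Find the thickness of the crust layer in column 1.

Take the compensation level at the base of the deeper column (depth z_c below the surface of column 1) and equate Σ ρ_i t_i down to z_c; mantle fills any gap and the z_c terms cancel.
Column 1: x×2754 + (z_c − 0 − x)×3363
Column 2: 0.961×0 + 3.33×2306 + 30.1×2861 + (z_c − 0.961 − 33.43)×3363
The z_c×3363 term appears on both sides and cancels. Collect the known terms of each column as K = Σ(ρt)_known − 3363 × (depth of known layers): K_1 = 0 − 3363×0 = 0; K_2 = 93795.08 − 3363×(0.961 + 33.43) = −21861.853.
Balance: K_1 − x×(3363 − 2754) = K_2, so x = (K_1 − K_2)/(3363 − 2754) = 21861.9/609 = 35.9 km.

35.9 km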